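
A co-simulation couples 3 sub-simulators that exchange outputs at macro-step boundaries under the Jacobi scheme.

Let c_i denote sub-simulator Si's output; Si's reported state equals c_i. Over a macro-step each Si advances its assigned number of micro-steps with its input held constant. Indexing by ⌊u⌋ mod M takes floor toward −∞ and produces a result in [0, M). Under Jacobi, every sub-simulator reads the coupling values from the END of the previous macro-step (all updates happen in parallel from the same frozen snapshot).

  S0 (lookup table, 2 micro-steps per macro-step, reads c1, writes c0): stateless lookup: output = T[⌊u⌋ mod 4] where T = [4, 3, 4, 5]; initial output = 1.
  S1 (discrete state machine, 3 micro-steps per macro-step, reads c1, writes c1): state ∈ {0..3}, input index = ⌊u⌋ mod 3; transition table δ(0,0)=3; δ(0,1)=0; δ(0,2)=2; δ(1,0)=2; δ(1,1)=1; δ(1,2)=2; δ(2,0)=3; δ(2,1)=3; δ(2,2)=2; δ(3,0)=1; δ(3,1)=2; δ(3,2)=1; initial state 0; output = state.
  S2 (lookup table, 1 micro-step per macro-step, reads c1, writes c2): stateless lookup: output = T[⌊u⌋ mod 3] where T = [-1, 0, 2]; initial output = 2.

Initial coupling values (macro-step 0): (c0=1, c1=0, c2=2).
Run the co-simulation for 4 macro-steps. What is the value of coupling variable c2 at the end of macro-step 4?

macro 1: S0 reads c1=0 → after 2×micro: 4; S1 reads c1=0 → after 3×micro: 2; S2 reads c1=0 → after 1×micro: -1 ⇒ (c0=4, c1=2, c2=-1)
macro 2: S0 reads c1=2 → after 2×micro: 4; S1 reads c1=2 → after 3×micro: 2; S2 reads c1=2 → after 1×micro: 2 ⇒ (c0=4, c1=2, c2=2)
macro 3: S0 reads c1=2 → after 2×micro: 4; S1 reads c1=2 → after 3×micro: 2; S2 reads c1=2 → after 1×micro: 2 ⇒ (c0=4, c1=2, c2=2)
macro 4: S0 reads c1=2 → after 2×micro: 4; S1 reads c1=2 → after 3×micro: 2; S2 reads c1=2 → after 1×micro: 2 ⇒ (c0=4, c1=2, c2=2)

c2 at macro-step 4 = 2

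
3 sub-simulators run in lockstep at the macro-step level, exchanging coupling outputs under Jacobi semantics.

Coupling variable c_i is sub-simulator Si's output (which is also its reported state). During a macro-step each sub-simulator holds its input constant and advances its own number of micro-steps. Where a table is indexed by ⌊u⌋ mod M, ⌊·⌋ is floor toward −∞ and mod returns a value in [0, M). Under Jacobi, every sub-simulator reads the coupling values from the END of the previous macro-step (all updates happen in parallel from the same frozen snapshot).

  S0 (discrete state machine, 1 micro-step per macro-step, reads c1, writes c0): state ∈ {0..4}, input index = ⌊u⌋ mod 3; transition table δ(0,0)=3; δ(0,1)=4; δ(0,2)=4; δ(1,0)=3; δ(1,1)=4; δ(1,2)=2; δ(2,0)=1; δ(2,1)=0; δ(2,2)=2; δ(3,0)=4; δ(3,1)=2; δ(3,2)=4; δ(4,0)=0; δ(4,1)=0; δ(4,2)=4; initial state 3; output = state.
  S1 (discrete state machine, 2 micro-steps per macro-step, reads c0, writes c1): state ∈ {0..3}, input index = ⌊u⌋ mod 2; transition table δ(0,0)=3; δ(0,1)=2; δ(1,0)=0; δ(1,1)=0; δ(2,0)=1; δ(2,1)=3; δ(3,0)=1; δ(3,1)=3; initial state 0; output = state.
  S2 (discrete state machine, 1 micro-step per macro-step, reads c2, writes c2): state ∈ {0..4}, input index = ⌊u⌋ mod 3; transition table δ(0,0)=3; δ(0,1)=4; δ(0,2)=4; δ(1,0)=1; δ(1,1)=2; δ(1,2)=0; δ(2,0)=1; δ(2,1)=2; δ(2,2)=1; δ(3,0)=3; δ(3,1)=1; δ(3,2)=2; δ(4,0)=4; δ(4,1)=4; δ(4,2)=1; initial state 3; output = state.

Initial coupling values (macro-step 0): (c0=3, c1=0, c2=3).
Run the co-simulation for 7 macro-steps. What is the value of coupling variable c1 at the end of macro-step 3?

macro 1: S0 reads c1=0 → after 1×micro: 4; S1 reads c0=3 → after 2×micro: 3; S2 reads c2=3 → after 1×micro: 3 ⇒ (c0=4, c1=3, c2=3)
macro 2: S0 reads c1=3 → after 1×micro: 0; S1 reads c0=4 → after 2×micro: 0; S2 reads c2=3 → after 1×micro: 3 ⇒ (c0=0, c1=0, c2=3)
macro 3: S0 reads c1=0 → after 1×micro: 3; S1 reads c0=0 → after 2×micro: 1; S2 reads c2=3 → after 1×micro: 3 ⇒ (c0=3, c1=1, c2=3)
macro 4: S0 reads c1=1 → after 1×micro: 2; S1 reads c0=3 → after 2×micro: 2; S2 reads c2=3 → after 1×micro: 3 ⇒ (c0=2, c1=2, c2=3)
macro 5: S0 reads c1=2 → after 1×micro: 2; S1 reads c0=2 → after 2×micro: 0; S2 reads c2=3 → after 1×micro: 3 ⇒ (c0=2, c1=0, c2=3)
macro 6: S0 reads c1=0 → after 1×micro: 1; S1 reads c0=2 → after 2×micro: 1; S2 reads c2=3 → after 1×micro: 3 ⇒ (c0=1, c1=1, c2=3)
macro 7: S0 reads c1=1 → after 1×micro: 4; S1 reads c0=1 → after 2×micro: 2; S2 reads c2=3 → after 1×micro: 3 ⇒ (c0=4, c1=2, c2=3)

c1 at macro-step 3 = 1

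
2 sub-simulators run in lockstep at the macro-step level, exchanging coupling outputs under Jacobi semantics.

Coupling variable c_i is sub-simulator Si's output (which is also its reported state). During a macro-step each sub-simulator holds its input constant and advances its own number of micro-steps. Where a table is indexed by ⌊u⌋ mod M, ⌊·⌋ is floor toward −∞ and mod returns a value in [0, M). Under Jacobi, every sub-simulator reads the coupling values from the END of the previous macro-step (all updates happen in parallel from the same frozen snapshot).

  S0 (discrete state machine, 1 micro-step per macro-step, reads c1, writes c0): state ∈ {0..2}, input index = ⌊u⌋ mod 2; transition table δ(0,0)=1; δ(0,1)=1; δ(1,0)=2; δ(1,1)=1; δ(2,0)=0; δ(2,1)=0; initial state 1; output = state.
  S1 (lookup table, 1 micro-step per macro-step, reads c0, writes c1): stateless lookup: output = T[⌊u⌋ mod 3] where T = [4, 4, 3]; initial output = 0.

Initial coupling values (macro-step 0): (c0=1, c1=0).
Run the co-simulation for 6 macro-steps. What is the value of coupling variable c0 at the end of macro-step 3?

c0 at macro-step 3 = 1

macro 1: S0 reads c1=0 → after 1×micro: 2; S1 reads c0=1 → after 1×micro: 4 ⇒ (c0=2, c1=4)
macro 2: S0 reads c1=4 → after 1×micro: 0; S1 reads c0=2 → after 1×micro: 3 ⇒ (c0=0, c1=3)
macro 3: S0 reads c1=3 → after 1×micro: 1; S1 reads c0=0 → after 1×micro: 4 ⇒ (c0=1, c1=4)
macro 4: S0 reads c1=4 → after 1×micro: 2; S1 reads c0=1 → after 1×micro: 4 ⇒ (c0=2, c1=4)
macro 5: S0 reads c1=4 → after 1×micro: 0; S1 reads c0=2 → after 1×micro: 3 ⇒ (c0=0, c1=3)
macro 6: S0 reads c1=3 → after 1×micro: 1; S1 reads c0=0 → after 1×micro: 4 ⇒ (c0=1, c1=4)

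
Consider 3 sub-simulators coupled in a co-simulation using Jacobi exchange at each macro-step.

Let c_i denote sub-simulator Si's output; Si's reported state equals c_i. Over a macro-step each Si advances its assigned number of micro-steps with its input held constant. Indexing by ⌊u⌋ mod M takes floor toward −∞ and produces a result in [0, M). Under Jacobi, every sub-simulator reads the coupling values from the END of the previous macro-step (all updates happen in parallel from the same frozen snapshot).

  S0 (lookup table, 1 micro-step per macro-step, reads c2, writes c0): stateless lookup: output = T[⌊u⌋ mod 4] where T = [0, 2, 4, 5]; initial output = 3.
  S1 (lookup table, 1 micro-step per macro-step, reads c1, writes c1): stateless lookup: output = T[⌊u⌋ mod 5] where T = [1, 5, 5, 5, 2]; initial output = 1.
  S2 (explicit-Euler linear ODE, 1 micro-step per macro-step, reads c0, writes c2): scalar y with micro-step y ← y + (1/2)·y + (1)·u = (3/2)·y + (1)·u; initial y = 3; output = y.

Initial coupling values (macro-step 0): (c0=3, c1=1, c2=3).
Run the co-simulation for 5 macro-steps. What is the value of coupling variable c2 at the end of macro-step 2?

c2 at macro-step 2 = 65/4

macro 1: S0 reads c2=3 → after 1×micro: 5; S1 reads c1=1 → after 1×micro: 5; S2 reads c0=3 → after 1×micro: 15/2 ⇒ (c0=5, c1=5, c2=15/2)
macro 2: S0 reads c2=15/2 → after 1×micro: 5; S1 reads c1=5 → after 1×micro: 1; S2 reads c0=5 → after 1×micro: 65/4 ⇒ (c0=5, c1=1, c2=65/4)
macro 3: S0 reads c2=65/4 → after 1×micro: 0; S1 reads c1=1 → after 1×micro: 5; S2 reads c0=5 → after 1×micro: 235/8 ⇒ (c0=0, c1=5, c2=235/8)
macro 4: S0 reads c2=235/8 → after 1×micro: 2; S1 reads c1=5 → after 1×micro: 1; S2 reads c0=0 → after 1×micro: 705/16 ⇒ (c0=2, c1=1, c2=705/16)
macro 5: S0 reads c2=705/16 → after 1×micro: 0; S1 reads c1=1 → after 1×micro: 5; S2 reads c0=2 → after 1×micro: 2179/32 ⇒ (c0=0, c1=5, c2=2179/32)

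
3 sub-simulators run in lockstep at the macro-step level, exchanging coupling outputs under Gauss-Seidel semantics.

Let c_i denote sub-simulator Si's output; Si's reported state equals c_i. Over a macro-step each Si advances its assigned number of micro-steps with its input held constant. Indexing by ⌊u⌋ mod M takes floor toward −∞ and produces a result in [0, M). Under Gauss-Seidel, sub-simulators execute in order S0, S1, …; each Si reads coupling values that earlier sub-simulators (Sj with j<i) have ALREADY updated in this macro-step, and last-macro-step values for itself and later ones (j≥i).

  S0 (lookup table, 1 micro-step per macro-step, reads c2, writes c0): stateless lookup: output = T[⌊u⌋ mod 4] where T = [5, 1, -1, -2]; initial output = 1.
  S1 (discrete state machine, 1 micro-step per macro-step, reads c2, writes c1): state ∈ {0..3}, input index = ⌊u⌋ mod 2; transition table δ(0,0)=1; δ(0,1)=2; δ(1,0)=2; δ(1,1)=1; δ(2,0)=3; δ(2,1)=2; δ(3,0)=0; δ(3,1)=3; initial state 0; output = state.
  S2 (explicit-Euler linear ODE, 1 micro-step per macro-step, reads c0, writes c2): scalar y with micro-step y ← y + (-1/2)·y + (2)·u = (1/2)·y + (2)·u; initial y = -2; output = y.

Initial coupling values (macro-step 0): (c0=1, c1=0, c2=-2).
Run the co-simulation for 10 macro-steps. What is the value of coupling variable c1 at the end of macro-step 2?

macro 1: S0 reads c2=-2 → after 1×micro: -1; S1 reads c2=-2 → after 1×micro: 1; S2 reads c0=-1 → after 1×micro: -3 ⇒ (c0=-1, c1=1, c2=-3)
macro 2: S0 reads c2=-3 → after 1×micro: 1; S1 reads c2=-3 → after 1×micro: 1; S2 reads c0=1 → after 1×micro: 1/2 ⇒ (c0=1, c1=1, c2=1/2)
macro 3: S0 reads c2=1/2 → after 1×micro: 5; S1 reads c2=1/2 → after 1×micro: 2; S2 reads c0=5 → after 1×micro: 41/4 ⇒ (c0=5, c1=2, c2=41/4)
macro 4: S0 reads c2=41/4 → after 1×micro: -1; S1 reads c2=41/4 → after 1×micro: 3; S2 reads c0=-1 → after 1×micro: 25/8 ⇒ (c0=-1, c1=3, c2=25/8)
macro 5: S0 reads c2=25/8 → after 1×micro: -2; S1 reads c2=25/8 → after 1×micro: 3; S2 reads c0=-2 → after 1×micro: -39/16 ⇒ (c0=-2, c1=3, c2=-39/16)
macro 6: S0 reads c2=-39/16 → after 1×micro: 1; S1 reads c2=-39/16 → after 1×micro: 3; S2 reads c0=1 → after 1×micro: 25/32 ⇒ (c0=1, c1=3, c2=25/32)
macro 7: S0 reads c2=25/32 → after 1×micro: 5; S1 reads c2=25/32 → after 1×micro: 0; S2 reads c0=5 → after 1×micro: 665/64 ⇒ (c0=5, c1=0, c2=665/64)
macro 8: S0 reads c2=665/64 → after 1×micro: -1; S1 reads c2=665/64 → after 1×micro: 1; S2 reads c0=-1 → after 1×micro: 409/128 ⇒ (c0=-1, c1=1, c2=409/128)
macro 9: S0 reads c2=409/128 → after 1×micro: -2; S1 reads c2=409/128 → after 1×micro: 1; S2 reads c0=-2 → after 1×micro: -615/256 ⇒ (c0=-2, c1=1, c2=-615/256)
macro 10: S0 reads c2=-615/256 → after 1×micro: 1; S1 reads c2=-615/256 → after 1×micro: 1; S2 reads c0=1 → after 1×micro: 409/512 ⇒ (c0=1, c1=1, c2=409/512)

c1 at macro-step 2 = 1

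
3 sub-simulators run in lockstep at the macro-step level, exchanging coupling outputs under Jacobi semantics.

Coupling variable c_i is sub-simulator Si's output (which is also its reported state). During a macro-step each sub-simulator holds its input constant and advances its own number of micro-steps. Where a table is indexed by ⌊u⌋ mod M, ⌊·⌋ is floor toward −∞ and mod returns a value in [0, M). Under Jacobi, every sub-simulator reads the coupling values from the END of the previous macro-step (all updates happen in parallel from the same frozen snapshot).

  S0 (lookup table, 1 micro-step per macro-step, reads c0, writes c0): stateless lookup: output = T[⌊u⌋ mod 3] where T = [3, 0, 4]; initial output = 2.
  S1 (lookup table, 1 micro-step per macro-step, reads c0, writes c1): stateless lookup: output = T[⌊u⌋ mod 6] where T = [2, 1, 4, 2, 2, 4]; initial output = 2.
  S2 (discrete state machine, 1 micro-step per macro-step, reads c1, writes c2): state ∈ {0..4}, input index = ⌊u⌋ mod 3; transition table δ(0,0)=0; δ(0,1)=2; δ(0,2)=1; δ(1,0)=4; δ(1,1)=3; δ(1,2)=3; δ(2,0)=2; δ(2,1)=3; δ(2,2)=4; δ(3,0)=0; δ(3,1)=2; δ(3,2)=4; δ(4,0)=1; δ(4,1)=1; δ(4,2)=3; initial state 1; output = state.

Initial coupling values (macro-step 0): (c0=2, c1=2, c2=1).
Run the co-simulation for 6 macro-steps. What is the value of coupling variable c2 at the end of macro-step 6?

macro 1: S0 reads c0=2 → after 1×micro: 4; S1 reads c0=2 → after 1×micro: 4; S2 reads c1=2 → after 1×micro: 3 ⇒ (c0=4, c1=4, c2=3)
macro 2: S0 reads c0=4 → after 1×micro: 0; S1 reads c0=4 → after 1×micro: 2; S2 reads c1=4 → after 1×micro: 2 ⇒ (c0=0, c1=2, c2=2)
macro 3: S0 reads c0=0 → after 1×micro: 3; S1 reads c0=0 → after 1×micro: 2; S2 reads c1=2 → after 1×micro: 4 ⇒ (c0=3, c1=2, c2=4)
macro 4: S0 reads c0=3 → after 1×micro: 3; S1 reads c0=3 → after 1×micro: 2; S2 reads c1=2 → after 1×micro: 3 ⇒ (c0=3, c1=2, c2=3)
macro 5: S0 reads c0=3 → after 1×micro: 3; S1 reads c0=3 → after 1×micro: 2; S2 reads c1=2 → after 1×micro: 4 ⇒ (c0=3, c1=2, c2=4)
macro 6: S0 reads c0=3 → after 1×micro: 3; S1 reads c0=3 → after 1×micro: 2; S2 reads c1=2 → after 1×micro: 3 ⇒ (c0=3, c1=2, c2=3)

c2 at macro-step 6 = 3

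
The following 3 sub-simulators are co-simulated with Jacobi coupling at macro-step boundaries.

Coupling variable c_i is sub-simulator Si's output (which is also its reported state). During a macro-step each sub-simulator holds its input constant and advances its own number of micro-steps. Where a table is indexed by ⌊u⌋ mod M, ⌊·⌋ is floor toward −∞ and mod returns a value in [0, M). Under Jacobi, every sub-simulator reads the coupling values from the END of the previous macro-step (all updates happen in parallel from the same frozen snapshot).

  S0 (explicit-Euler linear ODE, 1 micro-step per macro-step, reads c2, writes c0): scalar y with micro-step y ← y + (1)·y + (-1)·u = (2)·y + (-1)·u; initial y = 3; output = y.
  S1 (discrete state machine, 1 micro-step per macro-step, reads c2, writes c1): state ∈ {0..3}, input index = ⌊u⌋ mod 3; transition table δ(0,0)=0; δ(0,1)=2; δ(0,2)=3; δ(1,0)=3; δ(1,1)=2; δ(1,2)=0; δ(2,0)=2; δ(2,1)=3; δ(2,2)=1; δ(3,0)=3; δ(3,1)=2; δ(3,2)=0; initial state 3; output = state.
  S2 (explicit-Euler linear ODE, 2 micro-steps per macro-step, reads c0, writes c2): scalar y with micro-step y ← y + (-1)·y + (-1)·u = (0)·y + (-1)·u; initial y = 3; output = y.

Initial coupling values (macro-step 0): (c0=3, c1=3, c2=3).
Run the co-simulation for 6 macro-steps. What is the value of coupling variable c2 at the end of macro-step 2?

macro 1: S0 reads c2=3 → after 1×micro: 3; S1 reads c2=3 → after 1×micro: 3; S2 reads c0=3 → after 2×micro: -3 ⇒ (c0=3, c1=3, c2=-3)
macro 2: S0 reads c2=-3 → after 1×micro: 9; S1 reads c2=-3 → after 1×micro: 3; S2 reads c0=3 → after 2×micro: -3 ⇒ (c0=9, c1=3, c2=-3)
macro 3: S0 reads c2=-3 → after 1×micro: 21; S1 reads c2=-3 → after 1×micro: 3; S2 reads c0=9 → after 2×micro: -9 ⇒ (c0=21, c1=3, c2=-9)
macro 4: S0 reads c2=-9 → after 1×micro: 51; S1 reads c2=-9 → after 1×micro: 3; S2 reads c0=21 → after 2×micro: -21 ⇒ (c0=51, c1=3, c2=-21)
macro 5: S0 reads c2=-21 → after 1×micro: 123; S1 reads c2=-21 → after 1×micro: 3; S2 reads c0=51 → after 2×micro: -51 ⇒ (c0=123, c1=3, c2=-51)
macro 6: S0 reads c2=-51 → after 1×micro: 297; S1 reads c2=-51 → after 1×micro: 3; S2 reads c0=123 → after 2×micro: -123 ⇒ (c0=297, c1=3, c2=-123)

c2 at macro-step 2 = -3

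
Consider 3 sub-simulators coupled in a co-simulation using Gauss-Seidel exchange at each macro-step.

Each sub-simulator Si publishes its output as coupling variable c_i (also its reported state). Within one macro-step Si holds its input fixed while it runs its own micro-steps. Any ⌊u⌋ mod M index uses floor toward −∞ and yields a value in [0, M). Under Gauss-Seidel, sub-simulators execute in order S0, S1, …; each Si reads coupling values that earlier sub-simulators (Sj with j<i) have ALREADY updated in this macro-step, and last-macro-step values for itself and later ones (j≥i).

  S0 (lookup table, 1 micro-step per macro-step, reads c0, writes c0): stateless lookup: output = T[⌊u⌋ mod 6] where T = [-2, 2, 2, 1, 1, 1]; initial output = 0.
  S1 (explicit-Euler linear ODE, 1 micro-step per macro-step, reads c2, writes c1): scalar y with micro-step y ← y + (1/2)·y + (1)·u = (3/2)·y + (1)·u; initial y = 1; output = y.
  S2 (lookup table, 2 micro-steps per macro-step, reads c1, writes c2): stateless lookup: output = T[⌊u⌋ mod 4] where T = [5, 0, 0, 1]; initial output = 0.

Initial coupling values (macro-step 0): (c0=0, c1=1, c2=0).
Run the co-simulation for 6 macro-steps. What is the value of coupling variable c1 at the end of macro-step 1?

macro 1: S0 reads c0=0 → after 1×micro: -2; S1 reads c2=0 → after 1×micro: 3/2; S2 reads c1=3/2 → after 2×micro: 0 ⇒ (c0=-2, c1=3/2, c2=0)
macro 2: S0 reads c0=-2 → after 1×micro: 1; S1 reads c2=0 → after 1×micro: 9/4; S2 reads c1=9/4 → after 2×micro: 0 ⇒ (c0=1, c1=9/4, c2=0)
macro 3: S0 reads c0=1 → after 1×micro: 2; S1 reads c2=0 → after 1×micro: 27/8; S2 reads c1=27/8 → after 2×micro: 1 ⇒ (c0=2, c1=27/8, c2=1)
macro 4: S0 reads c0=2 → after 1×micro: 2; S1 reads c2=1 → after 1×micro: 97/16; S2 reads c1=97/16 → after 2×micro: 0 ⇒ (c0=2, c1=97/16, c2=0)
macro 5: S0 reads c0=2 → after 1×micro: 2; S1 reads c2=0 → after 1×micro: 291/32; S2 reads c1=291/32 → after 2×micro: 0 ⇒ (c0=2, c1=291/32, c2=0)
macro 6: S0 reads c0=2 → after 1×micro: 2; S1 reads c2=0 → after 1×micro: 873/64; S2 reads c1=873/64 → after 2×micro: 0 ⇒ (c0=2, c1=873/64, c2=0)

c1 at macro-step 1 = 3/2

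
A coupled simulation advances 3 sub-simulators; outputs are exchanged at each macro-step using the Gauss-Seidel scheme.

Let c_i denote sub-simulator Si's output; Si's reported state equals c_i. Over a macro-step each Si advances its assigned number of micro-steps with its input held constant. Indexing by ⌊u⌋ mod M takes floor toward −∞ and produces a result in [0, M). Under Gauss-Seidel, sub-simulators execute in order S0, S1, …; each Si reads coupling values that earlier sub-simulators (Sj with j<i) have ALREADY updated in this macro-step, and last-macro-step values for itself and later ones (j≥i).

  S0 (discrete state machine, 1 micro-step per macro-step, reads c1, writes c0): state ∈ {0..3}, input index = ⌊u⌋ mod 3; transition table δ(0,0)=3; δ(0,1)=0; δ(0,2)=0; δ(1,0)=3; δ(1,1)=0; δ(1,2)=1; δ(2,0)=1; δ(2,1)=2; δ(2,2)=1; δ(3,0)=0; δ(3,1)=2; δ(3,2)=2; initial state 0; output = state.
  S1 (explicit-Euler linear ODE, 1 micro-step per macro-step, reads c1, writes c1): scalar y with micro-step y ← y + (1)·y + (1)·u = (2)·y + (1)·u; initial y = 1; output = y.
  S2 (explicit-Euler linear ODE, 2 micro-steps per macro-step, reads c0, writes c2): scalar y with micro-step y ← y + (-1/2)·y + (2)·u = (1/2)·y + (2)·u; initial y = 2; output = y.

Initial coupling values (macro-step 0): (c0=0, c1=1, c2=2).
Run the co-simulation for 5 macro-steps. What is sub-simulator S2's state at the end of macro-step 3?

S2 state at macro-step 3 = 73/32

macro 1: S0 reads c1=1 → after 1×micro: 0; S1 reads c1=1 → after 1×micro: 3; S2 reads c0=0 → after 2×micro: 1/2 ⇒ (c0=0, c1=3, c2=1/2)
macro 2: S0 reads c1=3 → after 1×micro: 3; S1 reads c1=3 → after 1×micro: 9; S2 reads c0=3 → after 2×micro: 73/8 ⇒ (c0=3, c1=9, c2=73/8)
macro 3: S0 reads c1=9 → after 1×micro: 0; S1 reads c1=9 → after 1×micro: 27; S2 reads c0=0 → after 2×micro: 73/32 ⇒ (c0=0, c1=27, c2=73/32)
macro 4: S0 reads c1=27 → after 1×micro: 3; S1 reads c1=27 → after 1×micro: 81; S2 reads c0=3 → after 2×micro: 1225/128 ⇒ (c0=3, c1=81, c2=1225/128)
macro 5: S0 reads c1=81 → after 1×micro: 0; S1 reads c1=81 → after 1×micro: 243; S2 reads c0=0 → after 2×micro: 1225/512 ⇒ (c0=0, c1=243, c2=1225/512)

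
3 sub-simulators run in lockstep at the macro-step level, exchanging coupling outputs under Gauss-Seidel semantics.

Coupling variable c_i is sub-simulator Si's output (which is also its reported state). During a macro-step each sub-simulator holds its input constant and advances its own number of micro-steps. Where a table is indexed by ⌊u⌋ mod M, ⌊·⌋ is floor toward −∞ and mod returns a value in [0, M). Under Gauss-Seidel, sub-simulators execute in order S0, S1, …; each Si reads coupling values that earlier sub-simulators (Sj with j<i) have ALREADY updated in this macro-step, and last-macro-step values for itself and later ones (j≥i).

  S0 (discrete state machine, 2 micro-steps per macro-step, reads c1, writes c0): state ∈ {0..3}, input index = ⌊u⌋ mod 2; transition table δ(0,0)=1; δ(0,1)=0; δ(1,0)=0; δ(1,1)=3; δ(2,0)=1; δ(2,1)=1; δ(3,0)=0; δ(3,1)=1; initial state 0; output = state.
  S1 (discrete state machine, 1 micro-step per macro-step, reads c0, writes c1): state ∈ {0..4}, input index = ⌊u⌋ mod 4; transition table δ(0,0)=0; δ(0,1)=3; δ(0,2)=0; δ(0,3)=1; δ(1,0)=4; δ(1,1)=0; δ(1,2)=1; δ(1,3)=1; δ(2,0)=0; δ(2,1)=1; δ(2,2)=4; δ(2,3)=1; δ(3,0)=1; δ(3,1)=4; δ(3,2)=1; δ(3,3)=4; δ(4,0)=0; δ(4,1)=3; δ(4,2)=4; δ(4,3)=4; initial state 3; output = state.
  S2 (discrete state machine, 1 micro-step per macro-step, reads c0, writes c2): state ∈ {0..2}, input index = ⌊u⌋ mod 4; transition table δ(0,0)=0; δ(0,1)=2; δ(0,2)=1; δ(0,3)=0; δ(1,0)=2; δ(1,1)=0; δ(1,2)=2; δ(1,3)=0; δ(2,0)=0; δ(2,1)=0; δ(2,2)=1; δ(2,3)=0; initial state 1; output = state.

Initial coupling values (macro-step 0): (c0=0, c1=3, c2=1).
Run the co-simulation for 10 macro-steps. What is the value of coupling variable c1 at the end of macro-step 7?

c1 at macro-step 7 = 0

macro 1: S0 reads c1=3 → after 2×micro: 0; S1 reads c0=0 → after 1×micro: 1; S2 reads c0=0 → after 1×micro: 2 ⇒ (c0=0, c1=1, c2=2)
macro 2: S0 reads c1=1 → after 2×micro: 0; S1 reads c0=0 → after 1×micro: 4; S2 reads c0=0 → after 1×micro: 0 ⇒ (c0=0, c1=4, c2=0)
macro 3: S0 reads c1=4 → after 2×micro: 0; S1 reads c0=0 → after 1×micro: 0; S2 reads c0=0 → after 1×micro: 0 ⇒ (c0=0, c1=0, c2=0)
macro 4: S0 reads c1=0 → after 2×micro: 0; S1 reads c0=0 → after 1×micro: 0; S2 reads c0=0 → after 1×micro: 0 ⇒ (c0=0, c1=0, c2=0)
macro 5: S0 reads c1=0 → after 2×micro: 0; S1 reads c0=0 → after 1×micro: 0; S2 reads c0=0 → after 1×micro: 0 ⇒ (c0=0, c1=0, c2=0)
macro 6: S0 reads c1=0 → after 2×micro: 0; S1 reads c0=0 → after 1×micro: 0; S2 reads c0=0 → after 1×micro: 0 ⇒ (c0=0, c1=0, c2=0)
macro 7: S0 reads c1=0 → after 2×micro: 0; S1 reads c0=0 → after 1×micro: 0; S2 reads c0=0 → after 1×micro: 0 ⇒ (c0=0, c1=0, c2=0)
macro 8: S0 reads c1=0 → after 2×micro: 0; S1 reads c0=0 → after 1×micro: 0; S2 reads c0=0 → after 1×micro: 0 ⇒ (c0=0, c1=0, c2=0)
macro 9: S0 reads c1=0 → after 2×micro: 0; S1 reads c0=0 → after 1×micro: 0; S2 reads c0=0 → after 1×micro: 0 ⇒ (c0=0, c1=0, c2=0)
macro 10: S0 reads c1=0 → after 2×micro: 0; S1 reads c0=0 → after 1×micro: 0; S2 reads c0=0 → after 1×micro: 0 ⇒ (c0=0, c1=0, c2=0)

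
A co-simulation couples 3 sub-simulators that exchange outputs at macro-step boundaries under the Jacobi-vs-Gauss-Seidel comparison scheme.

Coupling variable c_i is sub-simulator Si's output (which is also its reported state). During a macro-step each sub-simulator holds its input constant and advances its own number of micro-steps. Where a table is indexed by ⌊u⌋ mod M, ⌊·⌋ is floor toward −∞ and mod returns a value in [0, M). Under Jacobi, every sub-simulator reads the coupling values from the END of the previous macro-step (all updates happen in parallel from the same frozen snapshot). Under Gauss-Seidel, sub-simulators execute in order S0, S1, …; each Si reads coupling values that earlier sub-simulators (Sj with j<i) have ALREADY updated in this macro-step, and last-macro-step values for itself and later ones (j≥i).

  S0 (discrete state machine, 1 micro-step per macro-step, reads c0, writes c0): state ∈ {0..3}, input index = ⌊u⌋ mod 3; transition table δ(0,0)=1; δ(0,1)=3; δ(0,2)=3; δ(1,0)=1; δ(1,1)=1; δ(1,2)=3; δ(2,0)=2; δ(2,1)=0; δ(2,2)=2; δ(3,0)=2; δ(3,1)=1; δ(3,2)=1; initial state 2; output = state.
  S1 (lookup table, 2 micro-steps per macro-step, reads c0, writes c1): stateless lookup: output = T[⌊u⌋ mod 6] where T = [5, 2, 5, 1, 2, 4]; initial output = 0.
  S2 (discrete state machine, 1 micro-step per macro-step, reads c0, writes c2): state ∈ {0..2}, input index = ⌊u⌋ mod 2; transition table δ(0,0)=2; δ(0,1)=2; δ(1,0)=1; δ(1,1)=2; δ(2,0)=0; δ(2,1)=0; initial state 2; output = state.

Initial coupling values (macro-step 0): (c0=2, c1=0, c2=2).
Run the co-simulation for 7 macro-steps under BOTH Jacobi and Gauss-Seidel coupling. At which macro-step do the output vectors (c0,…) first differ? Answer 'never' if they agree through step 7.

[Jacobi] macro 1: S0 reads c0=2 → after 1×micro: 2; S1 reads c0=2 → after 2×micro: 5; S2 reads c0=2 → after 1×micro: 0 ⇒ (c0=2, c1=5, c2=0)
[Jacobi] macro 2: S0 reads c0=2 → after 1×micro: 2; S1 reads c0=2 → after 2×micro: 5; S2 reads c0=2 → after 1×micro: 2 ⇒ (c0=2, c1=5, c2=2)
[Jacobi] macro 3: S0 reads c0=2 → after 1×micro: 2; S1 reads c0=2 → after 2×micro: 5; S2 reads c0=2 → after 1×micro: 0 ⇒ (c0=2, c1=5, c2=0)
[Jacobi] macro 4: S0 reads c0=2 → after 1×micro: 2; S1 reads c0=2 → after 2×micro: 5; S2 reads c0=2 → after 1×micro: 2 ⇒ (c0=2, c1=5, c2=2)
[Jacobi] macro 5: S0 reads c0=2 → after 1×micro: 2; S1 reads c0=2 → after 2×micro: 5; S2 reads c0=2 → after 1×micro: 0 ⇒ (c0=2, c1=5, c2=0)
[Jacobi] macro 6: S0 reads c0=2 → after 1×micro: 2; S1 reads c0=2 → after 2×micro: 5; S2 reads c0=2 → after 1×micro: 2 ⇒ (c0=2, c1=5, c2=2)
[Jacobi] macro 7: S0 reads c0=2 → after 1×micro: 2; S1 reads c0=2 → after 2×micro: 5; S2 reads c0=2 → after 1×micro: 0 ⇒ (c0=2, c1=5, c2=0)
[Gauss-Seidel] macro 1: S0 reads c0=2 → after 1×micro: 2; S1 reads c0=2 → after 2×micro: 5; S2 reads c0=2 → after 1×micro: 0 ⇒ (c0=2, c1=5, c2=0)
[Gauss-Seidel] macro 2: S0 reads c0=2 → after 1×micro: 2; S1 reads c0=2 → after 2×micro: 5; S2 reads c0=2 → after 1×micro: 2 ⇒ (c0=2, c1=5, c2=2)
[Gauss-Seidel] macro 3: S0 reads c0=2 → after 1×micro: 2; S1 reads c0=2 → after 2×micro: 5; S2 reads c0=2 → after 1×micro: 0 ⇒ (c0=2, c1=5, c2=0)
[Gauss-Seidel] macro 4: S0 reads c0=2 → after 1×micro: 2; S1 reads c0=2 → after 2×micro: 5; S2 reads c0=2 → after 1×micro: 2 ⇒ (c0=2, c1=5, c2=2)
[Gauss-Seidel] macro 5: S0 reads c0=2 → after 1×micro: 2; S1 reads c0=2 → after 2×micro: 5; S2 reads c0=2 → after 1×micro: 0 ⇒ (c0=2, c1=5, c2=0)
[Gauss-Seidel] macro 6: S0 reads c0=2 → after 1×micro: 2; S1 reads c0=2 → after 2×micro: 5; S2 reads c0=2 → after 1×micro: 2 ⇒ (c0=2, c1=5, c2=2)
[Gauss-Seidel] macro 7: S0 reads c0=2 → after 1×micro: 2; S1 reads c0=2 → after 2×micro: 5; S2 reads c0=2 → after 1×micro: 0 ⇒ (c0=2, c1=5, c2=0)

first divergence at macro-step: never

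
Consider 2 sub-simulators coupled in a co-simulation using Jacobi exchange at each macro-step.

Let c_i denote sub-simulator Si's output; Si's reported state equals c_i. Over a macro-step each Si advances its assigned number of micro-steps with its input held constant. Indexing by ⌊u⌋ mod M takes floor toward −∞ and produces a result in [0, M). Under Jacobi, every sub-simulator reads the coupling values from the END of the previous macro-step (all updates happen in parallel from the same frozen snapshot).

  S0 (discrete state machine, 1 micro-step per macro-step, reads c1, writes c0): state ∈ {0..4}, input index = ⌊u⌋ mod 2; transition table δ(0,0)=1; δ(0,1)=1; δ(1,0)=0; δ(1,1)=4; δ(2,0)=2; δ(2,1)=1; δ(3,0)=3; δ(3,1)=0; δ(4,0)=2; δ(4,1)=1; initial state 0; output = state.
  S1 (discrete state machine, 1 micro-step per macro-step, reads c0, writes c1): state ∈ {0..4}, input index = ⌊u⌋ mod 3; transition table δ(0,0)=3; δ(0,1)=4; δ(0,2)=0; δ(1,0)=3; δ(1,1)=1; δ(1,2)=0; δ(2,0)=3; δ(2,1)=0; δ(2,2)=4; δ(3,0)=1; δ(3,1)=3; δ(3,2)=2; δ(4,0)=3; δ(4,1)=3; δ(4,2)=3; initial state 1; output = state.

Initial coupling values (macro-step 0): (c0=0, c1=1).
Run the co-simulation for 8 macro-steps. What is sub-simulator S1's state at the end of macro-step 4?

macro 1: S0 reads c1=1 → after 1×micro: 1; S1 reads c0=0 → after 1×micro: 3 ⇒ (c0=1, c1=3)
macro 2: S0 reads c1=3 → after 1×micro: 4; S1 reads c0=1 → after 1×micro: 3 ⇒ (c0=4, c1=3)
macro 3: S0 reads c1=3 → after 1×micro: 1; S1 reads c0=4 → after 1×micro: 3 ⇒ (c0=1, c1=3)
macro 4: S0 reads c1=3 → after 1×micro: 4; S1 reads c0=1 → after 1×micro: 3 ⇒ (c0=4, c1=3)
macro 5: S0 reads c1=3 → after 1×micro: 1; S1 reads c0=4 → after 1×micro: 3 ⇒ (c0=1, c1=3)
macro 6: S0 reads c1=3 → after 1×micro: 4; S1 reads c0=1 → after 1×micro: 3 ⇒ (c0=4, c1=3)
macro 7: S0 reads c1=3 → after 1×micro: 1; S1 reads c0=4 → after 1×micro: 3 ⇒ (c0=1, c1=3)
macro 8: S0 reads c1=3 → after 1×micro: 4; S1 reads c0=1 → after 1×micro: 3 ⇒ (c0=4, c1=3)

S1 state at macro-step 4 = 3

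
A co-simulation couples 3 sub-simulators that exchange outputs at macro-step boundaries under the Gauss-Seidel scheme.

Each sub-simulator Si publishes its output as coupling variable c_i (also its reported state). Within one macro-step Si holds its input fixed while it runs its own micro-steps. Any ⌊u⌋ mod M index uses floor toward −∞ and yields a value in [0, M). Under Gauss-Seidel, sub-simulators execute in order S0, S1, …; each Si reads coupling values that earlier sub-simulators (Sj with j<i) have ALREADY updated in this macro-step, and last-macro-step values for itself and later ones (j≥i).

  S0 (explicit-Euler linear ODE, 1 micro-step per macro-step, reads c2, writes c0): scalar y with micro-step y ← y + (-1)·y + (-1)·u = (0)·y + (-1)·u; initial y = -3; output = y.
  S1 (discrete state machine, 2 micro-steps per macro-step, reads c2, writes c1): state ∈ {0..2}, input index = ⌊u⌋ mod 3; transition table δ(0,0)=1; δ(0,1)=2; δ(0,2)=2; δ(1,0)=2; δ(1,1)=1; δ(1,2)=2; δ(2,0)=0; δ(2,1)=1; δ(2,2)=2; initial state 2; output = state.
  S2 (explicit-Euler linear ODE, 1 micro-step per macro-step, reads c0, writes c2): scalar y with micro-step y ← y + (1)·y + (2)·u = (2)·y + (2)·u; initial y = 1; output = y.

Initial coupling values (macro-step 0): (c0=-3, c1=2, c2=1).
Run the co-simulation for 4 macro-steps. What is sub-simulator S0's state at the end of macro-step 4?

S0 state at macro-step 4 = 0

macro 1: S0 reads c2=1 → after 1×micro: -1; S1 reads c2=1 → after 2×micro: 1; S2 reads c0=-1 → after 1×micro: 0 ⇒ (c0=-1, c1=1, c2=0)
macro 2: S0 reads c2=0 → after 1×micro: 0; S1 reads c2=0 → after 2×micro: 0; S2 reads c0=0 → after 1×micro: 0 ⇒ (c0=0, c1=0, c2=0)
macro 3: S0 reads c2=0 → after 1×micro: 0; S1 reads c2=0 → after 2×micro: 2; S2 reads c0=0 → after 1×micro: 0 ⇒ (c0=0, c1=2, c2=0)
macro 4: S0 reads c2=0 → after 1×micro: 0; S1 reads c2=0 → after 2×micro: 1; S2 reads c0=0 → after 1×micro: 0 ⇒ (c0=0, c1=1, c2=0)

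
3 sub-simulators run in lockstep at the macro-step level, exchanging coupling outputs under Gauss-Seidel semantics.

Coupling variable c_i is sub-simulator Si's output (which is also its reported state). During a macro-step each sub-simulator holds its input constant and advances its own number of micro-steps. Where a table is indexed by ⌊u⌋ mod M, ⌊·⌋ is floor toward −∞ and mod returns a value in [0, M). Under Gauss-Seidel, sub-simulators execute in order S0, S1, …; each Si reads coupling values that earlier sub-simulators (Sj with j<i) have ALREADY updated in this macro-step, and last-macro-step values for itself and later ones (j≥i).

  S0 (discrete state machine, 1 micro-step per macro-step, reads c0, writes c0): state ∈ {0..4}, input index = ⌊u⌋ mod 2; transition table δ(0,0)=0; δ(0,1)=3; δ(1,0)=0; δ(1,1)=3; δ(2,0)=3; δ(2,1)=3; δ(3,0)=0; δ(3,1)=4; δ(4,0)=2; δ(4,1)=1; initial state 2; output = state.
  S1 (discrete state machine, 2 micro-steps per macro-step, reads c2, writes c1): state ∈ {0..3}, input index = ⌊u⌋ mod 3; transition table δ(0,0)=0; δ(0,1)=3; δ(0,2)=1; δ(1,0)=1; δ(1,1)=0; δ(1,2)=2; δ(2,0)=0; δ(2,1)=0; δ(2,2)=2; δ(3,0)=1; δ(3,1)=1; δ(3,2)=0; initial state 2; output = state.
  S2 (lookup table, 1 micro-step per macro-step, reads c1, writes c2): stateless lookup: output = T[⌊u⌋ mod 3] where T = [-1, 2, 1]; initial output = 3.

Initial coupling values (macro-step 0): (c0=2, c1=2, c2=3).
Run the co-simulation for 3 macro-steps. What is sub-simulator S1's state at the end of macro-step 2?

macro 1: S0 reads c0=2 → after 1×micro: 3; S1 reads c2=3 → after 2×micro: 0; S2 reads c1=0 → after 1×micro: -1 ⇒ (c0=3, c1=0, c2=-1)
macro 2: S0 reads c0=3 → after 1×micro: 4; S1 reads c2=-1 → after 2×micro: 2; S2 reads c1=2 → after 1×micro: 1 ⇒ (c0=4, c1=2, c2=1)
macro 3: S0 reads c0=4 → after 1×micro: 2; S1 reads c2=1 → after 2×micro: 3; S2 reads c1=3 → after 1×micro: -1 ⇒ (c0=2, c1=3, c2=-1)

S1 state at macro-step 2 = 2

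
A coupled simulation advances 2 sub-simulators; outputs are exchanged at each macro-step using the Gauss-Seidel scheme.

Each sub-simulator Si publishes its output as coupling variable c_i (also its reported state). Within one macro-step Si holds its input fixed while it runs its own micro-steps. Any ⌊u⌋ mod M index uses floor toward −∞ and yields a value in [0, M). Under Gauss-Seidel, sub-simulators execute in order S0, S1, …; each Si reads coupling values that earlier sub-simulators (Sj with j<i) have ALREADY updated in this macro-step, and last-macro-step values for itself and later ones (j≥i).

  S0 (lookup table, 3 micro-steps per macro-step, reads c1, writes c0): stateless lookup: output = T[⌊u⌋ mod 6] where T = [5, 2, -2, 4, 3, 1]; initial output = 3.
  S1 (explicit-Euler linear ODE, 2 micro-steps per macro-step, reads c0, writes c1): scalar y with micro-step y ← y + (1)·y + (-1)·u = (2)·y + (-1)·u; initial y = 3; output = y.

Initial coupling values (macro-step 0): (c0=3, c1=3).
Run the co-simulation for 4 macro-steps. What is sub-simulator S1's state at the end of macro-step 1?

S1 state at macro-step 1 = 0

macro 1: S0 reads c1=3 → after 3×micro: 4; S1 reads c0=4 → after 2×micro: 0 ⇒ (c0=4, c1=0)
macro 2: S0 reads c1=0 → after 3×micro: 5; S1 reads c0=5 → after 2×micro: -15 ⇒ (c0=5, c1=-15)
macro 3: S0 reads c1=-15 → after 3×micro: 4; S1 reads c0=4 → after 2×micro: -72 ⇒ (c0=4, c1=-72)
macro 4: S0 reads c1=-72 → after 3×micro: 5; S1 reads c0=5 → after 2×micro: -303 ⇒ (c0=5, c1=-303)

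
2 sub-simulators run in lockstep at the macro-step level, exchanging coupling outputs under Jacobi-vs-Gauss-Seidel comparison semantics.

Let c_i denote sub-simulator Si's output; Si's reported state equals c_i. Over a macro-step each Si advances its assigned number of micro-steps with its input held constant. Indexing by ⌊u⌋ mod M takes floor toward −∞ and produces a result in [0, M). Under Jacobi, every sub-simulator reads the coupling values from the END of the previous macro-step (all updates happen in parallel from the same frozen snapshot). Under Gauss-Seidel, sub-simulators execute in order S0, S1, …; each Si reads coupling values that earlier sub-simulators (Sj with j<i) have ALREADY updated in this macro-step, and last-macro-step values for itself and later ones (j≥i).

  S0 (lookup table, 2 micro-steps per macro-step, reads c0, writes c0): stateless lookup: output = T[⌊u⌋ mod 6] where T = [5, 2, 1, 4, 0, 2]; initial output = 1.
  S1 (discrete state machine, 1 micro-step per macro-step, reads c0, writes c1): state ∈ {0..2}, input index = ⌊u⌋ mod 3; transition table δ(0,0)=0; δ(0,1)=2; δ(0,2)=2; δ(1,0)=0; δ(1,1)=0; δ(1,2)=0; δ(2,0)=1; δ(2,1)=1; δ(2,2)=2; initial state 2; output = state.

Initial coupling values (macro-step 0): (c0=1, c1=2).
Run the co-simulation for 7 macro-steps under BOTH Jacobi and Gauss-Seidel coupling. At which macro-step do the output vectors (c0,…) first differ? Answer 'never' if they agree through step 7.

[Jacobi] macro 1: S0 reads c0=1 → after 2×micro: 2; S1 reads c0=1 → after 1×micro: 1 ⇒ (c0=2, c1=1)
[Jacobi] macro 2: S0 reads c0=2 → after 2×micro: 1; S1 reads c0=2 → after 1×micro: 0 ⇒ (c0=1, c1=0)
[Jacobi] macro 3: S0 reads c0=1 → after 2×micro: 2; S1 reads c0=1 → after 1×micro: 2 ⇒ (c0=2, c1=2)
[Jacobi] macro 4: S0 reads c0=2 → after 2×micro: 1; S1 reads c0=2 → after 1×micro: 2 ⇒ (c0=1, c1=2)
[Jacobi] macro 5: S0 reads c0=1 → after 2×micro: 2; S1 reads c0=1 → after 1×micro: 1 ⇒ (c0=2, c1=1)
[Jacobi] macro 6: S0 reads c0=2 → after 2×micro: 1; S1 reads c0=2 → after 1×micro: 0 ⇒ (c0=1, c1=0)
[Jacobi] macro 7: S0 reads c0=1 → after 2×micro: 2; S1 reads c0=1 → after 1×micro: 2 ⇒ (c0=2, c1=2)
[Gauss-Seidel] macro 1: S0 reads c0=1 → after 2×micro: 2; S1 reads c0=2 → after 1×micro: 2 ⇒ (c0=2, c1=2)
[Gauss-Seidel] macro 2: S0 reads c0=2 → after 2×micro: 1; S1 reads c0=1 → after 1×micro: 1 ⇒ (c0=1, c1=1)
[Gauss-Seidel] macro 3: S0 reads c0=1 → after 2×micro: 2; S1 reads c0=2 → after 1×micro: 0 ⇒ (c0=2, c1=0)
[Gauss-Seidel] macro 4: S0 reads c0=2 → after 2×micro: 1; S1 reads c0=1 → after 1×micro: 2 ⇒ (c0=1, c1=2)
[Gauss-Seidel] macro 5: S0 reads c0=1 → after 2×micro: 2; S1 reads c0=2 → after 1×micro: 2 ⇒ (c0=2, c1=2)
[Gauss-Seidel] macro 6: S0 reads c0=2 → after 2×micro: 1; S1 reads c0=1 → after 1×micro: 1 ⇒ (c0=1, c1=1)
[Gauss-Seidel] macro 7: S0 reads c0=1 → after 2×micro: 2; S1 reads c0=2 → after 1×micro: 0 ⇒ (c0=2, c1=0)

first divergence at macro-step: 1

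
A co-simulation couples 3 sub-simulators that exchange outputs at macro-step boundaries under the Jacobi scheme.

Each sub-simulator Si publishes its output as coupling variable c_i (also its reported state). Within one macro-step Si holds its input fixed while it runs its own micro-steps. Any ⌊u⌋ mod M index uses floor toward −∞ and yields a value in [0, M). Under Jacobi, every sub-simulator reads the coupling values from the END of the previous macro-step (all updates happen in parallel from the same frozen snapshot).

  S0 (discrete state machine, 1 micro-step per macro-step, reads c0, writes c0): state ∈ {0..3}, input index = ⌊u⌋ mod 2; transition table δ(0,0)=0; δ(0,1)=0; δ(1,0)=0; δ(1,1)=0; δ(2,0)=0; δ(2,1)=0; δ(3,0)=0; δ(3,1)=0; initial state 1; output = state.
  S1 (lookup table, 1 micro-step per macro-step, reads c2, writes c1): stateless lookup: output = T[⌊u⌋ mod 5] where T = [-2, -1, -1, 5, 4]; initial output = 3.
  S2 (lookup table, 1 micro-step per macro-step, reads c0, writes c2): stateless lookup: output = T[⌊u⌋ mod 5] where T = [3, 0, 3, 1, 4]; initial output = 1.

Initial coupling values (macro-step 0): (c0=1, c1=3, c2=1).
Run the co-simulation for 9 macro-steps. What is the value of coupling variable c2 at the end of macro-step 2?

macro 1: S0 reads c0=1 → after 1×micro: 0; S1 reads c2=1 → after 1×micro: -1; S2 reads c0=1 → after 1×micro: 0 ⇒ (c0=0, c1=-1, c2=0)
macro 2: S0 reads c0=0 → after 1×micro: 0; S1 reads c2=0 → after 1×micro: -2; S2 reads c0=0 → after 1×micro: 3 ⇒ (c0=0, c1=-2, c2=3)
macro 3: S0 reads c0=0 → after 1×micro: 0; S1 reads c2=3 → after 1×micro: 5; S2 reads c0=0 → after 1×micro: 3 ⇒ (c0=0, c1=5, c2=3)
macro 4: S0 reads c0=0 → after 1×micro: 0; S1 reads c2=3 → after 1×micro: 5; S2 reads c0=0 → after 1×micro: 3 ⇒ (c0=0, c1=5, c2=3)
macro 5: S0 reads c0=0 → after 1×micro: 0; S1 reads c2=3 → after 1×micro: 5; S2 reads c0=0 → after 1×micro: 3 ⇒ (c0=0, c1=5, c2=3)
macro 6: S0 reads c0=0 → after 1×micro: 0; S1 reads c2=3 → after 1×micro: 5; S2 reads c0=0 → after 1×micro: 3 ⇒ (c0=0, c1=5, c2=3)
macro 7: S0 reads c0=0 → after 1×micro: 0; S1 reads c2=3 → after 1×micro: 5; S2 reads c0=0 → after 1×micro: 3 ⇒ (c0=0, c1=5, c2=3)
macro 8: S0 reads c0=0 → after 1×micro: 0; S1 reads c2=3 → after 1×micro: 5; S2 reads c0=0 → after 1×micro: 3 ⇒ (c0=0, c1=5, c2=3)
macro 9: S0 reads c0=0 → after 1×micro: 0; S1 reads c2=3 → after 1×micro: 5; S2 reads c0=0 → after 1×micro: 3 ⇒ (c0=0, c1=5, c2=3)

c2 at macro-step 2 = 3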